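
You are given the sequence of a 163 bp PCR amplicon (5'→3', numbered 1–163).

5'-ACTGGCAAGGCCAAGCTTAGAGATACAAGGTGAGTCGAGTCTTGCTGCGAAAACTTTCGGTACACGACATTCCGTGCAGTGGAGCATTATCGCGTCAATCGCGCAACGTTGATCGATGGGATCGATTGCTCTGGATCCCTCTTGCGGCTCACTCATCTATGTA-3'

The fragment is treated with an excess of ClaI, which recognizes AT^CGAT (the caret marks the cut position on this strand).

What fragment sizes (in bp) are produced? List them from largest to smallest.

113, 41, 9 bp

ClaI sites (ATCGAT) start at positions 112, 121.
ClaI cuts after base 2 of each site, so after positions 113, 122.
Linear molecule, 2 cuts → 3 fragments:
  1–113 → 113 bp
  114–122 → 9 bp
  123–163 → 41 bp
Sorted largest to smallest: 113, 41, 9 bp.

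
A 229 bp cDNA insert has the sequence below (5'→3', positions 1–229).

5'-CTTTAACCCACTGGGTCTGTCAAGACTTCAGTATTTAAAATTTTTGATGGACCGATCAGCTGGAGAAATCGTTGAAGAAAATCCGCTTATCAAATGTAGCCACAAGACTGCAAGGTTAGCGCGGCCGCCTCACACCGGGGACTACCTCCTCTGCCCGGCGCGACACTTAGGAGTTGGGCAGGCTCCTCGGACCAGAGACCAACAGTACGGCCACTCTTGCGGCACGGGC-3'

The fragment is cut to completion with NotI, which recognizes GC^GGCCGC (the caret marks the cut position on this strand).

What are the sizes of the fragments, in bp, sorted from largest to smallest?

122, 107 bp

The NotI site (GCGGCCGC) starts at position 121.
NotI cuts after base 2 of each site, so after position 122.
Linear molecule, 1 cut → 2 fragments:
  1–122 → 122 bp
  123–229 → 107 bp
Sorted largest to smallest: 122, 107 bp.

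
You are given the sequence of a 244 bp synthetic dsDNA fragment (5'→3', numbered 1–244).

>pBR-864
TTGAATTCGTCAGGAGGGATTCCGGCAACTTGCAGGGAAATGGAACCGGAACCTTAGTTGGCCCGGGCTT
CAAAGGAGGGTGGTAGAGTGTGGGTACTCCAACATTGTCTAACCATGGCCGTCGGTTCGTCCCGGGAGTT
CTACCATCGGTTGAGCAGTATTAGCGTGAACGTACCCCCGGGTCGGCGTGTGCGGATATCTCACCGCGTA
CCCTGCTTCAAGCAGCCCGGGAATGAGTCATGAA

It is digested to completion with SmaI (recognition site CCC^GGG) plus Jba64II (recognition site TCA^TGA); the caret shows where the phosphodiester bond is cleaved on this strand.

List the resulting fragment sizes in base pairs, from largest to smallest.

SmaI sites (CCCGGG) start at positions 62, 131, 177, 226.
SmaI cuts after base 3 of each site, so after positions 64, 133, 179, 228.
The Jba64II site (TCATGA) starts at position 238.
Jba64II cuts after base 3 of each site, so after position 240.
Combined cut positions: 64, 133, 179, 228, 240.
Linear molecule, 5 cuts → 6 fragments:
  1–64 → 64 bp
  65–133 → 69 bp
  134–179 → 46 bp
  180–228 → 49 bp
  229–240 → 12 bp
  241–244 → 4 bp
Sorted largest to smallest: 69, 64, 49, 46, 12, 4 bp.

69, 64, 49, 46, 12, 4 bp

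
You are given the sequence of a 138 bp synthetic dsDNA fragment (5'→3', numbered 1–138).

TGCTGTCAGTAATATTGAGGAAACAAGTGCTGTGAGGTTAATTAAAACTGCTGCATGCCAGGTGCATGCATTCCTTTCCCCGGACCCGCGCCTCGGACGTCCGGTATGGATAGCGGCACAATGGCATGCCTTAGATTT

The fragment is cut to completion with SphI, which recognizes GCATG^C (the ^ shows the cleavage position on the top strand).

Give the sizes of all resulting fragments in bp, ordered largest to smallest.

SphI sites (GCATGC) start at positions 53, 64, 124.
SphI cuts after base 5 of each site (before the last base), so after positions 57, 68, 128.
Linear molecule, 3 cuts → 4 fragments:
  1–57 → 57 bp
  58–68 → 11 bp
  69–128 → 60 bp
  129–138 → 10 bp
Sorted largest to smallest: 60, 57, 11, 10 bp.

60, 57, 11, 10 bp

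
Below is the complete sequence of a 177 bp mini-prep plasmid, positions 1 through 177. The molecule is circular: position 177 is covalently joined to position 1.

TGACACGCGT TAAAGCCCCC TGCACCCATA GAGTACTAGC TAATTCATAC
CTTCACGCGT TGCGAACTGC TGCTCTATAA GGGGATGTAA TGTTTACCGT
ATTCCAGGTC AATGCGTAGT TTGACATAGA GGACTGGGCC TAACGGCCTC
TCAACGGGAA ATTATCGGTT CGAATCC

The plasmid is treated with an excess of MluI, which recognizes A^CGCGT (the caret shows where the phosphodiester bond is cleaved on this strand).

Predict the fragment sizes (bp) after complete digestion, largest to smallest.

127, 50 bp

MluI sites (ACGCGT) start at positions 5, 55.
MluI cuts after the first base of each site, so after positions 5, 55.
Circular molecule, 2 cuts → 2 fragments:
  6–55 → 50 bp
  56–177 then 1–5 → 122 + 5 = 127 bp
Sorted largest to smallest: 127, 50 bp.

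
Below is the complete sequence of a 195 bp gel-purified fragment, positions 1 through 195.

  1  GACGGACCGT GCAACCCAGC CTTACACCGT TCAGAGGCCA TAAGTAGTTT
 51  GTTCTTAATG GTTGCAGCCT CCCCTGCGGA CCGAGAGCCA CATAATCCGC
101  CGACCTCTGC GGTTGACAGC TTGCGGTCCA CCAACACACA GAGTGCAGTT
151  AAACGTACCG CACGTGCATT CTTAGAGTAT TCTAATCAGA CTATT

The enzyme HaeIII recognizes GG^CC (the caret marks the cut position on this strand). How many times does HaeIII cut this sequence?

GGCC occurs starting at position 36.
HaeIII cuts at 1 site.

1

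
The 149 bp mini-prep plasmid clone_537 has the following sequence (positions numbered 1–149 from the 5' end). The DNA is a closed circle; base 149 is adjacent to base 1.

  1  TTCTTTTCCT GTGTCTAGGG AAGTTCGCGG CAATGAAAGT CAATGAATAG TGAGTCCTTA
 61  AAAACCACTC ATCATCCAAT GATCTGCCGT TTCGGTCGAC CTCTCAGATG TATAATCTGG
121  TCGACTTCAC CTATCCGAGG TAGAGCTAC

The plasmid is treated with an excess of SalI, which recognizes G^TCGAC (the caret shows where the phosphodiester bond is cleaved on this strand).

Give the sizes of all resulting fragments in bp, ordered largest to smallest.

SalI sites (GTCGAC) start at positions 95, 120.
SalI cuts after the first base of each site, so after positions 95, 120.
Circular molecule, 2 cuts → 2 fragments:
  96–120 → 25 bp
  121–149 then 1–95 → 29 + 95 = 124 bp
Sorted largest to smallest: 124, 25 bp.

124, 25 bp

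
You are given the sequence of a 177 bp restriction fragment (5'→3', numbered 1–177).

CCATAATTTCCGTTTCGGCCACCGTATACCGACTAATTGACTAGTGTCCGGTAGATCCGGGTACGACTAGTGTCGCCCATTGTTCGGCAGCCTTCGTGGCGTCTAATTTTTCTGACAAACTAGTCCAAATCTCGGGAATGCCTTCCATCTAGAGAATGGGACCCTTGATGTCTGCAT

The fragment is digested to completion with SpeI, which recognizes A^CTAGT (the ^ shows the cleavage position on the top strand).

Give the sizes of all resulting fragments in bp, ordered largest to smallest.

58, 53, 40, 26 bp

SpeI sites (ACTAGT) start at positions 40, 66, 119.
SpeI cuts after the first base of each site, so after positions 40, 66, 119.
Linear molecule, 3 cuts → 4 fragments:
  1–40 → 40 bp
  41–66 → 26 bp
  67–119 → 53 bp
  120–177 → 58 bp
Sorted largest to smallest: 58, 53, 40, 26 bp.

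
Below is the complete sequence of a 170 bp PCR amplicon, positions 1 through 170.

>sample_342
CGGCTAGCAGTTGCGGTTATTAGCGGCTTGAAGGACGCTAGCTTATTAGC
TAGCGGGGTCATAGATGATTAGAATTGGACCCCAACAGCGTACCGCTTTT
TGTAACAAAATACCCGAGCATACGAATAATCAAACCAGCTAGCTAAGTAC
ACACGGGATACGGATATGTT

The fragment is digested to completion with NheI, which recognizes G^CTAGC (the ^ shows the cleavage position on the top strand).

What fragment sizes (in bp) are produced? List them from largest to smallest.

89, 34, 32, 12, 3 bp

NheI sites (GCTAGC) start at positions 3, 37, 49, 138.
NheI cuts after the first base of each site, so after positions 3, 37, 49, 138.
Linear molecule, 4 cuts → 5 fragments:
  1–3 → 3 bp
  4–37 → 34 bp
  38–49 → 12 bp
  50–138 → 89 bp
  139–170 → 32 bp
Sorted largest to smallest: 89, 34, 32, 12, 3 bp.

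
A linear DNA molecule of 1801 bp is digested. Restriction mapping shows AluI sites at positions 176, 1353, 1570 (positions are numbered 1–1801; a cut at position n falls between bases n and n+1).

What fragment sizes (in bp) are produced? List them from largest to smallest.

Linear molecule, 3 cuts → 4 fragments:
  176 − 0 = 176 bp
  1353 − 176 = 1177 bp
  1570 − 1353 = 217 bp
  1801 − 1570 = 231 bp
Sorted largest to smallest: 1177, 231, 217, 176 bp.

1177, 231, 217, 176 bp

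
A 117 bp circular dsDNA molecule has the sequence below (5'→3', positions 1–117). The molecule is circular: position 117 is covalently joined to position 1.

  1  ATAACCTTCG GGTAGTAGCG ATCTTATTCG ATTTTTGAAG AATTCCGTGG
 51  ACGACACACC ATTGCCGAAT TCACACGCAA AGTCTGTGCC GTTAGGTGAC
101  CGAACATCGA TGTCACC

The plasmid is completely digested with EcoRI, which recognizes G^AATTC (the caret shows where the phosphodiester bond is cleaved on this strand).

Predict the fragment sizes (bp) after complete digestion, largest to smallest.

EcoRI sites (GAATTC) start at positions 40, 67.
EcoRI cuts after the first base of each site, so after positions 40, 67.
Circular molecule, 2 cuts → 2 fragments:
  41–67 → 27 bp
  68–117 then 1–40 → 50 + 40 = 90 bp
Sorted largest to smallest: 90, 27 bp.

90, 27 bp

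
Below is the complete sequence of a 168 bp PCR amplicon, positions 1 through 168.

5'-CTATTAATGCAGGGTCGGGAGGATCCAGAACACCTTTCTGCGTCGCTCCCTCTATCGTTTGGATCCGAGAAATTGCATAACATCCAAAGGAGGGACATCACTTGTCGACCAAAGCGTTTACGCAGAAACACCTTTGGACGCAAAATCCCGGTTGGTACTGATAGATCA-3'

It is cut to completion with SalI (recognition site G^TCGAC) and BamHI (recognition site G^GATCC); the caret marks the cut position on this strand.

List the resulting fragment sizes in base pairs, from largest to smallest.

The SalI site (GTCGAC) starts at position 104.
SalI cuts after the first base of each site, so after position 104.
BamHI sites (GGATCC) start at positions 21, 61.
BamHI cuts after the first base of each site, so after positions 21, 61.
Combined cut positions: 21, 61, 104.
Linear molecule, 3 cuts → 4 fragments:
  1–21 → 21 bp
  22–61 → 40 bp
  62–104 → 43 bp
  105–168 → 64 bp
Sorted largest to smallest: 64, 43, 40, 21 bp.

64, 43, 40, 21 bp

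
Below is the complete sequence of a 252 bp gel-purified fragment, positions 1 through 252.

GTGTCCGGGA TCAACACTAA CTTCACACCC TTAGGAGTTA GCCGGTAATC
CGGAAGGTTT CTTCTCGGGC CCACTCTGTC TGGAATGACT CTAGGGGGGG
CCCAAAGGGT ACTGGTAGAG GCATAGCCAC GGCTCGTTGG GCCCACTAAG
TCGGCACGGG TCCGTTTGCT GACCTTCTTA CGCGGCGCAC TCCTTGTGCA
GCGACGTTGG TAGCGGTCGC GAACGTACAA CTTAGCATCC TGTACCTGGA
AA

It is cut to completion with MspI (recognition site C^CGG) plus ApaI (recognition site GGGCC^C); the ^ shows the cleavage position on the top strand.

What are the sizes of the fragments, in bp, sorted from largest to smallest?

MspI sites (CCGG) start at positions 5, 42, 50.
MspI cuts after the first base of each site, so after positions 5, 42, 50.
ApaI sites (GGGCCC) start at positions 67, 98, 139.
ApaI cuts after base 5 of each site (before the last base), so after positions 71, 102, 143.
Combined cut positions: 5, 42, 50, 71, 102, 143.
Linear molecule, 6 cuts → 7 fragments:
  1–5 → 5 bp
  6–42 → 37 bp
  43–50 → 8 bp
  51–71 → 21 bp
  72–102 → 31 bp
  103–143 → 41 bp
  144–252 → 109 bp
Sorted largest to smallest: 109, 41, 37, 31, 21, 8, 5 bp.

109, 41, 37, 31, 21, 8, 5 bp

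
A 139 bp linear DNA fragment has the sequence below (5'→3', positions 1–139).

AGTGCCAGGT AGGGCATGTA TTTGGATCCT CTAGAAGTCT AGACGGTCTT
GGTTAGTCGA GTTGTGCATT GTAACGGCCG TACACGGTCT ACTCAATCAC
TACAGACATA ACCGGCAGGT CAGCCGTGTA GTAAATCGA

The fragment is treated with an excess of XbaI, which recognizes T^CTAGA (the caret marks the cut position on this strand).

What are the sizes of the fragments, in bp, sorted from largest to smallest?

XbaI sites (TCTAGA) start at positions 30, 38.
XbaI cuts after the first base of each site, so after positions 30, 38.
Linear molecule, 2 cuts → 3 fragments:
  1–30 → 30 bp
  31–38 → 8 bp
  39–139 → 101 bp
Sorted largest to smallest: 101, 30, 8 bp.

101, 30, 8 bp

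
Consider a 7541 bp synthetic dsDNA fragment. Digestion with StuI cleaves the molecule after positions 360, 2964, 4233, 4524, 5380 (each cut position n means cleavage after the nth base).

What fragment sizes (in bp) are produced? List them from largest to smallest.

Linear molecule, 5 cuts → 6 fragments:
  360 − 0 = 360 bp
  2964 − 360 = 2604 bp
  4233 − 2964 = 1269 bp
  4524 − 4233 = 291 bp
  5380 − 4524 = 856 bp
  7541 − 5380 = 2161 bp
Sorted largest to smallest: 2604, 2161, 1269, 856, 360, 291 bp.

2604, 2161, 1269, 856, 360, 291 bp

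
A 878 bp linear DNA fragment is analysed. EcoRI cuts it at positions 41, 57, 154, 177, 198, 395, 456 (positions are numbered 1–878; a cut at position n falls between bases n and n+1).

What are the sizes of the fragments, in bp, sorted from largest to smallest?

422, 197, 97, 61, 41, 23, 21, 16 bp

Linear molecule, 7 cuts → 8 fragments:
  41 − 0 = 41 bp
  57 − 41 = 16 bp
  154 − 57 = 97 bp
  177 − 154 = 23 bp
  198 − 177 = 21 bp
  395 − 198 = 197 bp
  456 − 395 = 61 bp
  878 − 456 = 422 bp
Sorted largest to smallest: 422, 197, 97, 61, 41, 23, 21, 16 bp.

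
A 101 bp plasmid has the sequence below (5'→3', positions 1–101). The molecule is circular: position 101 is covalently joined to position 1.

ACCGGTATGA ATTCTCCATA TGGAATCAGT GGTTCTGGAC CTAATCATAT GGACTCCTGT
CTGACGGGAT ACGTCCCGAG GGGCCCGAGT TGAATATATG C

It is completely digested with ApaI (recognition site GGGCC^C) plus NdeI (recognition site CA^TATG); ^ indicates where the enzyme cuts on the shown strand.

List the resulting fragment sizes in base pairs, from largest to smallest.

38, 34, 29 bp

The ApaI site (GGGCCC) starts at position 81.
ApaI cuts after base 5 of each site (before the last base), so after position 85.
NdeI sites (CATATG) start at positions 17, 46.
NdeI cuts after base 2 of each site, so after positions 18, 47.
Combined cut positions: 18, 47, 85.
Circular molecule, 3 cuts → 3 fragments:
  19–47 → 29 bp
  48–85 → 38 bp
  86–101 then 1–18 → 16 + 18 = 34 bp
Sorted largest to smallest: 38, 34, 29 bp.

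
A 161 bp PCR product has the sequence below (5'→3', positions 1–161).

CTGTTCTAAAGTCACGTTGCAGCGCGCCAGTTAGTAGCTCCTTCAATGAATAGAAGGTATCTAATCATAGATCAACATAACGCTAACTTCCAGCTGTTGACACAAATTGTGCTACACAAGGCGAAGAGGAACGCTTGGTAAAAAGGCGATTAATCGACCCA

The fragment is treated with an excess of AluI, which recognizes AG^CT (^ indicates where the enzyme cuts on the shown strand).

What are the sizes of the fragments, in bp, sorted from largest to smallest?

AluI sites (AGCT) start at positions 36, 92.
AluI cuts after base 2 of each site, so after positions 37, 93.
Linear molecule, 2 cuts → 3 fragments:
  1–37 → 37 bp
  38–93 → 56 bp
  94–161 → 68 bp
Sorted largest to smallest: 68, 56, 37 bp.

68, 56, 37 bp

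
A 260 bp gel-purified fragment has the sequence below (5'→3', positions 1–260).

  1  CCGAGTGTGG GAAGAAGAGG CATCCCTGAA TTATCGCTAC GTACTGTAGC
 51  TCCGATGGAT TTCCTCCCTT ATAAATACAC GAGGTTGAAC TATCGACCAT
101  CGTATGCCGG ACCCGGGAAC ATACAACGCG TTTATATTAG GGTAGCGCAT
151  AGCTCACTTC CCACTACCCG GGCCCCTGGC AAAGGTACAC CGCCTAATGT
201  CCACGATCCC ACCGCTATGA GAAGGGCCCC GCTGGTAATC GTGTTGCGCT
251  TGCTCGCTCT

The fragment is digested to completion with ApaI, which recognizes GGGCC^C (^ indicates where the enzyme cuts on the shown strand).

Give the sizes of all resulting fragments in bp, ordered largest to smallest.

ApaI sites (GGGCCC) start at positions 170, 224.
ApaI cuts after base 5 of each site (before the last base), so after positions 174, 228.
Linear molecule, 2 cuts → 3 fragments:
  1–174 → 174 bp
  175–228 → 54 bp
  229–260 → 32 bp
Sorted largest to smallest: 174, 54, 32 bp.

174, 54, 32 bp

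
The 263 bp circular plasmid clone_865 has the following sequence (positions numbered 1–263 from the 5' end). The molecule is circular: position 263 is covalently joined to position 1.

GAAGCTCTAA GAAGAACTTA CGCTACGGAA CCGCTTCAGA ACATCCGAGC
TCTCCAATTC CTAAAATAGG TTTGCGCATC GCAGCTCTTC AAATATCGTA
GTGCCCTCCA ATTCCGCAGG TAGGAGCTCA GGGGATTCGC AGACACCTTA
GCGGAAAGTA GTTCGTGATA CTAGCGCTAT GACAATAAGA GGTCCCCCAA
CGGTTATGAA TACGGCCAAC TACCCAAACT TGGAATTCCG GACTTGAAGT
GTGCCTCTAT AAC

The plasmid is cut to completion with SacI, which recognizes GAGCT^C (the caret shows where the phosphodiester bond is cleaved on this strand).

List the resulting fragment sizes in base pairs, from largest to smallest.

SacI sites (GAGCTC) start at positions 47, 124.
SacI cuts after base 5 of each site (before the last base), so after positions 51, 128.
Circular molecule, 2 cuts → 2 fragments:
  52–128 → 77 bp
  129–263 then 1–51 → 135 + 51 = 186 bp
Sorted largest to smallest: 186, 77 bp.

186, 77 bp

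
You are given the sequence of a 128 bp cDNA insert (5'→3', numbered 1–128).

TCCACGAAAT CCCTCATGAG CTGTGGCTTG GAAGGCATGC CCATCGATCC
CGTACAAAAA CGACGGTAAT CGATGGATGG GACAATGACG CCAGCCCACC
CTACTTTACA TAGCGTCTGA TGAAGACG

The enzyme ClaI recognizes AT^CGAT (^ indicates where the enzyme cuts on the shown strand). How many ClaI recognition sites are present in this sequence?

2

ATCGAT occurs starting at positions 43, 69.
ClaI cuts at 2 sites.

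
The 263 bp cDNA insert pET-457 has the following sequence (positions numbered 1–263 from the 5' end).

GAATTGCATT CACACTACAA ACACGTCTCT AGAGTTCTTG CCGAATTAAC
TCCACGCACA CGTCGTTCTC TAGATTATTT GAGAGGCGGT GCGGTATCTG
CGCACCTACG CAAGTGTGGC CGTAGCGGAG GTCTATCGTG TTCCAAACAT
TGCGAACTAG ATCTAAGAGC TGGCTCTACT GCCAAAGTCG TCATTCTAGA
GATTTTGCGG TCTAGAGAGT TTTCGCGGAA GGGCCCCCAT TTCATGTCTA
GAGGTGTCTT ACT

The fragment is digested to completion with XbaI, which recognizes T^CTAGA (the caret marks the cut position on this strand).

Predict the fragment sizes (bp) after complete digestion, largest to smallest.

XbaI sites (TCTAGA) start at positions 28, 69, 195, 211, 247.
XbaI cuts after the first base of each site, so after positions 28, 69, 195, 211, 247.
Linear molecule, 5 cuts → 6 fragments:
  1–28 → 28 bp
  29–69 → 41 bp
  70–195 → 126 bp
  196–211 → 16 bp
  212–247 → 36 bp
  248–263 → 16 bp
Sorted largest to smallest: 126, 41, 36, 28, 16, 16 bp.

126, 41, 36, 28, 16, 16 bp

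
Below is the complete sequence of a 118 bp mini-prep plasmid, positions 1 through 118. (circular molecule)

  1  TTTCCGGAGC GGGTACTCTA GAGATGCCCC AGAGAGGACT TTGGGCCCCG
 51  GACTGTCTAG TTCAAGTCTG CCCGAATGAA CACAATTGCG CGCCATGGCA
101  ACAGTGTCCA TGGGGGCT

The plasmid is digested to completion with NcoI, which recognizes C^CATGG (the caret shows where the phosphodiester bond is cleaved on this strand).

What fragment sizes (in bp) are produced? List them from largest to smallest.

NcoI sites (CCATGG) start at positions 93, 108.
NcoI cuts after the first base of each site, so after positions 93, 108.
Circular molecule, 2 cuts → 2 fragments:
  94–108 → 15 bp
  109–118 then 1–93 → 10 + 93 = 103 bp
Sorted largest to smallest: 103, 15 bp.

103, 15 bp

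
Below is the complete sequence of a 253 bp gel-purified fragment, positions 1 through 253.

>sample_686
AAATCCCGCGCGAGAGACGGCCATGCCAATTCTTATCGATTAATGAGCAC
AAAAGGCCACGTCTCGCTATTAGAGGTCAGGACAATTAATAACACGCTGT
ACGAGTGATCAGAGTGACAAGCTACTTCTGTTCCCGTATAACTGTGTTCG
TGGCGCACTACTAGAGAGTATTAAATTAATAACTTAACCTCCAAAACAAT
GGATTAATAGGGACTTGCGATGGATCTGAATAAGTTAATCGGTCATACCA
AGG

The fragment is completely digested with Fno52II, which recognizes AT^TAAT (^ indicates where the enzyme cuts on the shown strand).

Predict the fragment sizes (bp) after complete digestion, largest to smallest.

Fno52II sites (ATTAAT) start at positions 39, 85, 175, 203.
Fno52II cuts after base 2 of each site, so after positions 40, 86, 176, 204.
Linear molecule, 4 cuts → 5 fragments:
  1–40 → 40 bp
  41–86 → 46 bp
  87–176 → 90 bp
  177–204 → 28 bp
  205–253 → 49 bp
Sorted largest to smallest: 90, 49, 46, 40, 28 bp.

90, 49, 46, 40, 28 bp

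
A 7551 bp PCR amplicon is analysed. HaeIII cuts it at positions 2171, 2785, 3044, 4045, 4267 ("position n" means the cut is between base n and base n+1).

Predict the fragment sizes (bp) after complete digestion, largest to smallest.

3284, 2171, 1001, 614, 259, 222 bp

Linear molecule, 5 cuts → 6 fragments:
  2171 − 0 = 2171 bp
  2785 − 2171 = 614 bp
  3044 − 2785 = 259 bp
  4045 − 3044 = 1001 bp
  4267 − 4045 = 222 bp
  7551 − 4267 = 3284 bp
Sorted largest to smallest: 3284, 2171, 1001, 614, 259, 222 bp.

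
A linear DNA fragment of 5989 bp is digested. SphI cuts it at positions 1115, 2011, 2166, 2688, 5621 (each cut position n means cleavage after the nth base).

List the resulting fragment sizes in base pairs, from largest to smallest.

Linear molecule, 5 cuts → 6 fragments:
  1115 − 0 = 1115 bp
  2011 − 1115 = 896 bp
  2166 − 2011 = 155 bp
  2688 − 2166 = 522 bp
  5621 − 2688 = 2933 bp
  5989 − 5621 = 368 bp
Sorted largest to smallest: 2933, 1115, 896, 522, 368, 155 bp.

2933, 1115, 896, 522, 368, 155 bp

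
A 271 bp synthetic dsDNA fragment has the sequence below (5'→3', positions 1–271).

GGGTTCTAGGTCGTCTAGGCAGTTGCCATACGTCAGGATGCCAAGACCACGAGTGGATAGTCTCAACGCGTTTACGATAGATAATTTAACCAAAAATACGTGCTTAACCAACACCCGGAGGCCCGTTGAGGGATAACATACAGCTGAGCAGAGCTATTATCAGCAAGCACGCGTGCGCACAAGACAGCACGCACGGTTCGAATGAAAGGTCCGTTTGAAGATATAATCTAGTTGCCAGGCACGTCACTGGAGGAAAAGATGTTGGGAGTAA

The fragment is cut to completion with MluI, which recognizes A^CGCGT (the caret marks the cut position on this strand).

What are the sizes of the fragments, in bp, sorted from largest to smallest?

MluI sites (ACGCGT) start at positions 66, 169.
MluI cuts after the first base of each site, so after positions 66, 169.
Linear molecule, 2 cuts → 3 fragments:
  1–66 → 66 bp
  67–169 → 103 bp
  170–271 → 102 bp
Sorted largest to smallest: 103, 102, 66 bp.

103, 102, 66 bp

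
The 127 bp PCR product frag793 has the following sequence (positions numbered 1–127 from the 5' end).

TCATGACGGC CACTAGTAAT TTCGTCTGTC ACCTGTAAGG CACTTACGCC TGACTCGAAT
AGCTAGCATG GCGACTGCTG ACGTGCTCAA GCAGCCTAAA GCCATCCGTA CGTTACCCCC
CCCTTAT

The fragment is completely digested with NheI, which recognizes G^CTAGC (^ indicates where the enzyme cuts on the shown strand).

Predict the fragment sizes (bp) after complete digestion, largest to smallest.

65, 62 bp

The NheI site (GCTAGC) starts at position 62.
NheI cuts after the first base of each site, so after position 62.
Linear molecule, 1 cut → 2 fragments:
  1–62 → 62 bp
  63–127 → 65 bp
Sorted largest to smallest: 65, 62 bp.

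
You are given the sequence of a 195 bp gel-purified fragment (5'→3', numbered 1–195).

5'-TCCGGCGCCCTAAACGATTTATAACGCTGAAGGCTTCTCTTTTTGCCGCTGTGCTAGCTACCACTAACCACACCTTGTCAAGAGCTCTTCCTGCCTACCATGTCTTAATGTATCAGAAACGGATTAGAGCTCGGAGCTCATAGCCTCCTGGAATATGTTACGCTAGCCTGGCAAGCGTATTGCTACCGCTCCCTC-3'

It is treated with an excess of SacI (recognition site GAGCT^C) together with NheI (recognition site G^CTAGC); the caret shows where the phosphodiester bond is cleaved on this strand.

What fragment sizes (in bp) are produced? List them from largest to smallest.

53, 45, 33, 33, 24, 7 bp

SacI sites (GAGCTC) start at positions 82, 127, 134.
SacI cuts after base 5 of each site (before the last base), so after positions 86, 131, 138.
NheI sites (GCTAGC) start at positions 53, 162.
NheI cuts after the first base of each site, so after positions 53, 162.
Combined cut positions: 53, 86, 131, 138, 162.
Linear molecule, 5 cuts → 6 fragments:
  1–53 → 53 bp
  54–86 → 33 bp
  87–131 → 45 bp
  132–138 → 7 bp
  139–162 → 24 bp
  163–195 → 33 bp
Sorted largest to smallest: 53, 45, 33, 33, 24, 7 bp.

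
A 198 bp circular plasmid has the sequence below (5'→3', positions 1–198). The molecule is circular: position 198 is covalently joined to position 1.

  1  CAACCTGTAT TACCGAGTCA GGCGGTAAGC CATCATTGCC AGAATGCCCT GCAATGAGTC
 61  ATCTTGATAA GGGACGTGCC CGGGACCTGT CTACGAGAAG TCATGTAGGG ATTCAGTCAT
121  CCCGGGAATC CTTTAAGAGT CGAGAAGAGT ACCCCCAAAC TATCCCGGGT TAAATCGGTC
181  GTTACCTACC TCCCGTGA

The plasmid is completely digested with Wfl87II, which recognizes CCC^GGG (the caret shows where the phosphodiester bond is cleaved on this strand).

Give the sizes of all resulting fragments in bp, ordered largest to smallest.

Wfl87II sites (CCCGGG) start at positions 79, 121, 164.
Wfl87II cuts after base 3 of each site, so after positions 81, 123, 166.
Circular molecule, 3 cuts → 3 fragments:
  82–123 → 42 bp
  124–166 → 43 bp
  167–198 then 1–81 → 32 + 81 = 113 bp
Sorted largest to smallest: 113, 43, 42 bp.

113, 43, 42 bp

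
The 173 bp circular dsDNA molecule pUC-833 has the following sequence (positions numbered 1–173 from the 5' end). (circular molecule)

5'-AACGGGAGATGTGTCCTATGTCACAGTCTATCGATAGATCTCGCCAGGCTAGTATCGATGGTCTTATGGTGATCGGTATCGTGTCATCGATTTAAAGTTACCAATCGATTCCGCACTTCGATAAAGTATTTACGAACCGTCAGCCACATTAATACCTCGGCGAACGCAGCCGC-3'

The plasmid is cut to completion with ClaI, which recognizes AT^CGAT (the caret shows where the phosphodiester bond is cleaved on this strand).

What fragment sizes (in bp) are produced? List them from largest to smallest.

99, 32, 24, 18 bp

ClaI sites (ATCGAT) start at positions 30, 54, 86, 104.
ClaI cuts after base 2 of each site, so after positions 31, 55, 87, 105.
Circular molecule, 4 cuts → 4 fragments:
  32–55 → 24 bp
  56–87 → 32 bp
  88–105 → 18 bp
  106–173 then 1–31 → 68 + 31 = 99 bp
Sorted largest to smallest: 99, 32, 24, 18 bp.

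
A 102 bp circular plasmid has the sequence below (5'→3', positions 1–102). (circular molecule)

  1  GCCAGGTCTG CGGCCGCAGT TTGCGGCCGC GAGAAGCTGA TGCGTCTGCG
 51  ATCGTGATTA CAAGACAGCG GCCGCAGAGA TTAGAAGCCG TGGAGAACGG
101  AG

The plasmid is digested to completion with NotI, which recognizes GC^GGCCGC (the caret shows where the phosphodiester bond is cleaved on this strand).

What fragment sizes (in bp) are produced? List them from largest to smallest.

45, 44, 13 bp

NotI sites (GCGGCCGC) start at positions 10, 23, 68.
NotI cuts after base 2 of each site, so after positions 11, 24, 69.
Circular molecule, 3 cuts → 3 fragments:
  12–24 → 13 bp
  25–69 → 45 bp
  70–102 then 1–11 → 33 + 11 = 44 bp
Sorted largest to smallest: 45, 44, 13 bp.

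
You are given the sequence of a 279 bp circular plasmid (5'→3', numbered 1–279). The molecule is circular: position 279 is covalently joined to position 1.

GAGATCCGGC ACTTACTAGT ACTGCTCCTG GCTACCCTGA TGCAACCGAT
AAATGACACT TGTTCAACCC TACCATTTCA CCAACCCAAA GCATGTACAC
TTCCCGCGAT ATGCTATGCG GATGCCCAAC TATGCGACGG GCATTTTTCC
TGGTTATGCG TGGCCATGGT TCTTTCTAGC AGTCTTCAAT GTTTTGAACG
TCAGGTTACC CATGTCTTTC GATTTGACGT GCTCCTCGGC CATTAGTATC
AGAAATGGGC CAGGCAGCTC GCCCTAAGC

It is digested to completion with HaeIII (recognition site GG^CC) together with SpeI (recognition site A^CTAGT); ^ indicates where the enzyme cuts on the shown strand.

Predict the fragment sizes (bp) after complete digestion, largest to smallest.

HaeIII sites (GGCC) start at positions 162, 238, 258.
HaeIII cuts after base 2 of each site, so after positions 163, 239, 259.
The SpeI site (ACTAGT) starts at position 15.
SpeI cuts after the first base of each site, so after position 15.
Combined cut positions: 15, 163, 239, 259.
Circular molecule, 4 cuts → 4 fragments:
  16–163 → 148 bp
  164–239 → 76 bp
  240–259 → 20 bp
  260–279 then 1–15 → 20 + 15 = 35 bp
Sorted largest to smallest: 148, 76, 35, 20 bp.

148, 76, 35, 20 bp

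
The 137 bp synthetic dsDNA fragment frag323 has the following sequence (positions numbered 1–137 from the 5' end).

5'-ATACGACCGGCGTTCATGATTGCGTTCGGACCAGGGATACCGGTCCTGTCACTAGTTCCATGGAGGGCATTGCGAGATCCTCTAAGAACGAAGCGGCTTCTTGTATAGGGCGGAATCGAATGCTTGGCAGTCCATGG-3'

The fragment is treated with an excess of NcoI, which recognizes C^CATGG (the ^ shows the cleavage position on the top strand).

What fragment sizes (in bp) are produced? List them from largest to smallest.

74, 58, 5 bp

NcoI sites (CCATGG) start at positions 58, 132.
NcoI cuts after the first base of each site, so after positions 58, 132.
Linear molecule, 2 cuts → 3 fragments:
  1–58 → 58 bp
  59–132 → 74 bp
  133–137 → 5 bp
Sorted largest to smallest: 74, 58, 5 bp.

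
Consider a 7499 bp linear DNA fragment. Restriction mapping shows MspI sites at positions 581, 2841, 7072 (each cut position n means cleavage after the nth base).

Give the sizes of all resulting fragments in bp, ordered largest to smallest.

4231, 2260, 581, 427 bp

Linear molecule, 3 cuts → 4 fragments:
  581 − 0 = 581 bp
  2841 − 581 = 2260 bp
  7072 − 2841 = 4231 bp
  7499 − 7072 = 427 bp
Sorted largest to smallest: 4231, 2260, 581, 427 bp.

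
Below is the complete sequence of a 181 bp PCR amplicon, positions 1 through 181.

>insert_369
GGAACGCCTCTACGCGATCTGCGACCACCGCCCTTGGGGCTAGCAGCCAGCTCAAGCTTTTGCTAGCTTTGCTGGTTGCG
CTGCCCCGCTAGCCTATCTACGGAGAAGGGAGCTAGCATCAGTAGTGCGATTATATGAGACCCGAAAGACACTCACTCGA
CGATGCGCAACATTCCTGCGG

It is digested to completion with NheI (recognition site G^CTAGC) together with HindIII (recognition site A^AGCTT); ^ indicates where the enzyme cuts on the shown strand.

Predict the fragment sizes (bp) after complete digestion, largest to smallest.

NheI sites (GCTAGC) start at positions 39, 62, 88, 112.
NheI cuts after the first base of each site, so after positions 39, 62, 88, 112.
The HindIII site (AAGCTT) starts at position 54.
HindIII cuts after the first base of each site, so after position 54.
Combined cut positions: 39, 54, 62, 88, 112.
Linear molecule, 5 cuts → 6 fragments:
  1–39 → 39 bp
  40–54 → 15 bp
  55–62 → 8 bp
  63–88 → 26 bp
  89–112 → 24 bp
  113–181 → 69 bp
Sorted largest to smallest: 69, 39, 26, 24, 15, 8 bp.

69, 39, 26, 24, 15, 8 bp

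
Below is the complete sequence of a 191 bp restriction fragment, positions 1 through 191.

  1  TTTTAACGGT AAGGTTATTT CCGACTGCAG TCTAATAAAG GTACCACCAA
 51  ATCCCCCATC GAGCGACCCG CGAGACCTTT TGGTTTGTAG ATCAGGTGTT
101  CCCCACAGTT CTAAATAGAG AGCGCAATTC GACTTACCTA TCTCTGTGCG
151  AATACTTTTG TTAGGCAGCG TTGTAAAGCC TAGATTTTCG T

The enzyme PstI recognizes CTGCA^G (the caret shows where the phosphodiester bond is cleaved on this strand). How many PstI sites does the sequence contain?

CTGCAG occurs starting at position 25.
PstI cuts at 1 site.

1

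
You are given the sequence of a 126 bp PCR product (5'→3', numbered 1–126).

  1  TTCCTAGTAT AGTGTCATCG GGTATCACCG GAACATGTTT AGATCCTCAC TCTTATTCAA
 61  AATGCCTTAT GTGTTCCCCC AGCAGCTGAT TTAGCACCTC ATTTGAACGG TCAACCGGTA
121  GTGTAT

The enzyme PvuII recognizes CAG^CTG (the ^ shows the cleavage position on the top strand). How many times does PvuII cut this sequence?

CAGCTG occurs starting at position 83.
PvuII cuts at 1 site.

1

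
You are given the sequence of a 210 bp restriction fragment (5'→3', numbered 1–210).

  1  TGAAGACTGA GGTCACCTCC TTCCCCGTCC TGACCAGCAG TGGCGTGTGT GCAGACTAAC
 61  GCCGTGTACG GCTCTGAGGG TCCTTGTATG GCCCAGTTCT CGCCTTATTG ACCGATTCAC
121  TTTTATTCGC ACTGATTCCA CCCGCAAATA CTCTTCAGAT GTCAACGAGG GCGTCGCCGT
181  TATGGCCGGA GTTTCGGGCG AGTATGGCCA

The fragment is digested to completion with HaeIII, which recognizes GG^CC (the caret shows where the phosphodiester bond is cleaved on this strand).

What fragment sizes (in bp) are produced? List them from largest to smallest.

94, 91, 22, 3 bp

HaeIII sites (GGCC) start at positions 90, 184, 206.
HaeIII cuts after base 2 of each site, so after positions 91, 185, 207.
Linear molecule, 3 cuts → 4 fragments:
  1–91 → 91 bp
  92–185 → 94 bp
  186–207 → 22 bp
  208–210 → 3 bp
Sorted largest to smallest: 94, 91, 22, 3 bp.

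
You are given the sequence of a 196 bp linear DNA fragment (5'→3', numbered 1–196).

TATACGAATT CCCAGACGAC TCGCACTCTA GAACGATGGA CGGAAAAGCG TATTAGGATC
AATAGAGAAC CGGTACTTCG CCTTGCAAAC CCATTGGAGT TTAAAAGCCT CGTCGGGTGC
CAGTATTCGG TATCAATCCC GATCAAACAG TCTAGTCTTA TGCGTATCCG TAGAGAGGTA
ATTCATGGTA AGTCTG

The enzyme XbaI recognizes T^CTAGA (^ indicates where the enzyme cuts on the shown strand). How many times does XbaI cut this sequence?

1

TCTAGA occurs starting at position 27.
XbaI cuts at 1 site.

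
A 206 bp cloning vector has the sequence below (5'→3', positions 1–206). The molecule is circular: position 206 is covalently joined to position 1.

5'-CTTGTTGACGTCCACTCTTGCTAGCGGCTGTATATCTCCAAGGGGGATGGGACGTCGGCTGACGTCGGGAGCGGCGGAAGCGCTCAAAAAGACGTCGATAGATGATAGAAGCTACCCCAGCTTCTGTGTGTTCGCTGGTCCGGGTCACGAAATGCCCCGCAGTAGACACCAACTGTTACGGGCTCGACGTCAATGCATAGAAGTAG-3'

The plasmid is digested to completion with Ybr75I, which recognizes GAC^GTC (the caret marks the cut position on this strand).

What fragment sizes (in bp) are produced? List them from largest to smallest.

Ybr75I sites (GACGTC) start at positions 7, 51, 61, 91, 186.
Ybr75I cuts after base 3 of each site, so after positions 9, 53, 63, 93, 188.
Circular molecule, 5 cuts → 5 fragments:
  10–53 → 44 bp
  54–63 → 10 bp
  64–93 → 30 bp
  94–188 → 95 bp
  189–206 then 1–9 → 18 + 9 = 27 bp
Sorted largest to smallest: 95, 44, 30, 27, 10 bp.

95, 44, 30, 27, 10 bp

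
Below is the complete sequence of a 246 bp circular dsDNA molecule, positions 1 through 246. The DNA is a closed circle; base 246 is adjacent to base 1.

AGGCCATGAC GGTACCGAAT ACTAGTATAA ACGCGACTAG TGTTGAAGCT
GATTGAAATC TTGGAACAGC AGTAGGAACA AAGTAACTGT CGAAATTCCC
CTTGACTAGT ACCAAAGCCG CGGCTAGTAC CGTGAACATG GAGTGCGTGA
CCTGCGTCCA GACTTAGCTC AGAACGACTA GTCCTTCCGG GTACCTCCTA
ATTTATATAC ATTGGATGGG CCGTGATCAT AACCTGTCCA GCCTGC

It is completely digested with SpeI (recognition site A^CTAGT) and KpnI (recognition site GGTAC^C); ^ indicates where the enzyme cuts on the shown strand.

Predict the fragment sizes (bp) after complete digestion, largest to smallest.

SpeI sites (ACTAGT) start at positions 21, 36, 105, 177.
SpeI cuts after the first base of each site, so after positions 21, 36, 105, 177.
KpnI sites (GGTACC) start at positions 11, 190.
KpnI cuts after base 5 of each site (before the last base), so after positions 15, 194.
Combined cut positions: 15, 21, 36, 105, 177, 194.
Circular molecule, 6 cuts → 6 fragments:
  16–21 → 6 bp
  22–36 → 15 bp
  37–105 → 69 bp
  106–177 → 72 bp
  178–194 → 17 bp
  195–246 then 1–15 → 52 + 15 = 67 bp
Sorted largest to smallest: 72, 69, 67, 17, 15, 6 bp.

72, 69, 67, 17, 15, 6 bp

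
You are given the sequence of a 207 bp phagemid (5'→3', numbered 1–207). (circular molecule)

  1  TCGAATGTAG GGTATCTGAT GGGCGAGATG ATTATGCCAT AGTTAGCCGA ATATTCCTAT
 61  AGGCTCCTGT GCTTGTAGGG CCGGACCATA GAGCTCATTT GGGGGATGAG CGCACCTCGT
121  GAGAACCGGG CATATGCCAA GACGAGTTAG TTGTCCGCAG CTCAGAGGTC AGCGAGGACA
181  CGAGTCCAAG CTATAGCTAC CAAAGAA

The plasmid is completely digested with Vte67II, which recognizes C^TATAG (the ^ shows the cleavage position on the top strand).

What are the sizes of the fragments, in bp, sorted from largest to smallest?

Vte67II sites (CTATAG) start at positions 57, 191.
Vte67II cuts after the first base of each site, so after positions 57, 191.
Circular molecule, 2 cuts → 2 fragments:
  58–191 → 134 bp
  192–207 then 1–57 → 16 + 57 = 73 bp
Sorted largest to smallest: 134, 73 bp.

134, 73 bp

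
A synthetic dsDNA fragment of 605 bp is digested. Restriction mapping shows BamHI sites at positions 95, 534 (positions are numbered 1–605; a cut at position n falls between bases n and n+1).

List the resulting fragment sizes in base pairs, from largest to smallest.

439, 95, 71 bp

Linear molecule, 2 cuts → 3 fragments:
  95 − 0 = 95 bp
  534 − 95 = 439 bp
  605 − 534 = 71 bp
Sorted largest to smallest: 439, 95, 71 bp.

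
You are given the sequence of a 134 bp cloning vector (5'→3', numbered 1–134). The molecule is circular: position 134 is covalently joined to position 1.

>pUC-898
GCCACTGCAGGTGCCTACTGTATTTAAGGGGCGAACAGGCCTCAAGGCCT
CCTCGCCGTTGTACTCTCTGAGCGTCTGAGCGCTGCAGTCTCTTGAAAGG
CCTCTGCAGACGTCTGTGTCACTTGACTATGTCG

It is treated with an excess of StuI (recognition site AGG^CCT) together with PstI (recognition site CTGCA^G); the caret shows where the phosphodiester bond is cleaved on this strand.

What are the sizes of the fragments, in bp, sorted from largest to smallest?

StuI sites (AGGCCT) start at positions 37, 45, 98.
StuI cuts after base 3 of each site, so after positions 39, 47, 100.
PstI sites (CTGCAG) start at positions 5, 83, 104.
PstI cuts after base 5 of each site (before the last base), so after positions 9, 87, 108.
Combined cut positions: 9, 39, 47, 87, 100, 108.
Circular molecule, 6 cuts → 6 fragments:
  10–39 → 30 bp
  40–47 → 8 bp
  48–87 → 40 bp
  88–100 → 13 bp
  101–108 → 8 bp
  109–134 then 1–9 → 26 + 9 = 35 bp
Sorted largest to smallest: 40, 35, 30, 13, 8, 8 bp.

40, 35, 30, 13, 8, 8 bp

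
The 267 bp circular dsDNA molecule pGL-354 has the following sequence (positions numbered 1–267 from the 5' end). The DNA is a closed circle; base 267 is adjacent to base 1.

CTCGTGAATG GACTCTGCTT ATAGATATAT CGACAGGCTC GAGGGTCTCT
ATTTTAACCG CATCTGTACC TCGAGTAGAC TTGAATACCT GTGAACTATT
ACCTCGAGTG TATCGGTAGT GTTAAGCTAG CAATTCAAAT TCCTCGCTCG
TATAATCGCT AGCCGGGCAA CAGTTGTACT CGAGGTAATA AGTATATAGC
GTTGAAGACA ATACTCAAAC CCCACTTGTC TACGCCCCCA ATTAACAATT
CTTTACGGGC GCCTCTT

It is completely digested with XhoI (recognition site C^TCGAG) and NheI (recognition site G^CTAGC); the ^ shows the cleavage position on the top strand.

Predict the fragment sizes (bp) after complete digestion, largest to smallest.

XhoI sites (CTCGAG) start at positions 38, 70, 103, 179.
XhoI cuts after the first base of each site, so after positions 38, 70, 103, 179.
NheI sites (GCTAGC) start at positions 126, 158.
NheI cuts after the first base of each site, so after positions 126, 158.
Combined cut positions: 38, 70, 103, 126, 158, 179.
Circular molecule, 6 cuts → 6 fragments:
  39–70 → 32 bp
  71–103 → 33 bp
  104–126 → 23 bp
  127–158 → 32 bp
  159–179 → 21 bp
  180–267 then 1–38 → 88 + 38 = 126 bp
Sorted largest to smallest: 126, 33, 32, 32, 23, 21 bp.

126, 33, 32, 32, 23, 21 bp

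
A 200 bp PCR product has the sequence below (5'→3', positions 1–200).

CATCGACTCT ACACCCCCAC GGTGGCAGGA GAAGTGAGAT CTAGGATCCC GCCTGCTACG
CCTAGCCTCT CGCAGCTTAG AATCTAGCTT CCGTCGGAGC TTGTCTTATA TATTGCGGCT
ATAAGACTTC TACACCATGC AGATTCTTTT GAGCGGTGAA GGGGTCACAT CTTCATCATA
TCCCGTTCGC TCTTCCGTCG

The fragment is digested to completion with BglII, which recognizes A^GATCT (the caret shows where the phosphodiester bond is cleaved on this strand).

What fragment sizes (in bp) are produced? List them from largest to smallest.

163, 37 bp

The BglII site (AGATCT) starts at position 37.
BglII cuts after the first base of each site, so after position 37.
Linear molecule, 1 cut → 2 fragments:
  1–37 → 37 bp
  38–200 → 163 bp
Sorted largest to smallest: 163, 37 bp.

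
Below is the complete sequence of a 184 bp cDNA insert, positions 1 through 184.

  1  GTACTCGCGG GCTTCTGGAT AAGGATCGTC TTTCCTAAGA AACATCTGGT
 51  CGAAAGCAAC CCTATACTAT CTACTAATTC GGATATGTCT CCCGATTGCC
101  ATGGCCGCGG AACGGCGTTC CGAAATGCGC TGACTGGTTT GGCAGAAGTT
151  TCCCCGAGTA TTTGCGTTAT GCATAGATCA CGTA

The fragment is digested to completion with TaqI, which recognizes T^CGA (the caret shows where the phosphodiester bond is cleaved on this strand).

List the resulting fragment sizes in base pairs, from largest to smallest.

134, 50 bp

The TaqI site (TCGA) starts at position 50.
TaqI cuts after the first base of each site, so after position 50.
Linear molecule, 1 cut → 2 fragments:
  1–50 → 50 bp
  51–184 → 134 bp
Sorted largest to smallest: 134, 50 bp.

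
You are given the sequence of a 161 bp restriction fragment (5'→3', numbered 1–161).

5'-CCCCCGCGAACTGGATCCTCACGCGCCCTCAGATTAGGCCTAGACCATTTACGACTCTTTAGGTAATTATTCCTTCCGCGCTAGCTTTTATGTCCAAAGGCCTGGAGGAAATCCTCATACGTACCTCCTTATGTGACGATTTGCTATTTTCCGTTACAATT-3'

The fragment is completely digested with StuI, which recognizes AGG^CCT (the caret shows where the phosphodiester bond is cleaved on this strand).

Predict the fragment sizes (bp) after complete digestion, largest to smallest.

62, 61, 38 bp

StuI sites (AGGCCT) start at positions 36, 98.
StuI cuts after base 3 of each site, so after positions 38, 100.
Linear molecule, 2 cuts → 3 fragments:
  1–38 → 38 bp
  39–100 → 62 bp
  101–161 → 61 bp
Sorted largest to smallest: 62, 61, 38 bp.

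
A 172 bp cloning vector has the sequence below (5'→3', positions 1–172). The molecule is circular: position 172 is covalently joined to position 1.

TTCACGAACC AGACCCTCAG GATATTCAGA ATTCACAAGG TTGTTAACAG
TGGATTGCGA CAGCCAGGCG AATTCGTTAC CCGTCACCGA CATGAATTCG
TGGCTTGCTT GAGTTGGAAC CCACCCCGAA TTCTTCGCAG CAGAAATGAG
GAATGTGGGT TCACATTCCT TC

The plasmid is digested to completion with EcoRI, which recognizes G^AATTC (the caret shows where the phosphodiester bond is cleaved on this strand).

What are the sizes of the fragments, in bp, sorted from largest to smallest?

EcoRI sites (GAATTC) start at positions 29, 70, 94, 128.
EcoRI cuts after the first base of each site, so after positions 29, 70, 94, 128.
Circular molecule, 4 cuts → 4 fragments:
  30–70 → 41 bp
  71–94 → 24 bp
  95–128 → 34 bp
  129–172 then 1–29 → 44 + 29 = 73 bp
Sorted largest to smallest: 73, 41, 34, 24 bp.

73, 41, 34, 24 bp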